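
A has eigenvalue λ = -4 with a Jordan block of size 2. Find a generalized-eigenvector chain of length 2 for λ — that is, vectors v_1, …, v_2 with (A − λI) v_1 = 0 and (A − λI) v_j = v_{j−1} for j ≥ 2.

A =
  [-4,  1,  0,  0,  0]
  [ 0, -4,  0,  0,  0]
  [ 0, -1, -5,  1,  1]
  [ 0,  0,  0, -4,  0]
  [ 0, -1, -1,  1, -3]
A Jordan chain for λ = -4 of length 2:
v_1 = (1, 0, -1, 0, -1)ᵀ
v_2 = (0, 1, 0, 0, 0)ᵀ

Let N = A − (-4)·I. We want v_2 with N^2 v_2 = 0 but N^1 v_2 ≠ 0; then v_{j-1} := N · v_j for j = 2, …, 2.

Pick v_2 = (0, 1, 0, 0, 0)ᵀ.
Then v_1 = N · v_2 = (1, 0, -1, 0, -1)ᵀ.

Sanity check: (A − (-4)·I) v_1 = (0, 0, 0, 0, 0)ᵀ = 0. ✓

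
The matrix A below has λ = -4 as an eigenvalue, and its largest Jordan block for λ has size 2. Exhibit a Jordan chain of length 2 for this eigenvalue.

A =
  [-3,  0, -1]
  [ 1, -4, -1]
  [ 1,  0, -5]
A Jordan chain for λ = -4 of length 2:
v_1 = (1, 1, 1)ᵀ
v_2 = (1, 0, 0)ᵀ

Let N = A − (-4)·I. We want v_2 with N^2 v_2 = 0 but N^1 v_2 ≠ 0; then v_{j-1} := N · v_j for j = 2, …, 2.

Pick v_2 = (1, 0, 0)ᵀ.
Then v_1 = N · v_2 = (1, 1, 1)ᵀ.

Sanity check: (A − (-4)·I) v_1 = (0, 0, 0)ᵀ = 0. ✓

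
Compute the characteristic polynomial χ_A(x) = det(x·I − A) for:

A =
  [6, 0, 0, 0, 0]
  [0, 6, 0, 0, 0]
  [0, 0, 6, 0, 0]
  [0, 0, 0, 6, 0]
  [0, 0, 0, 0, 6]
x^5 - 30*x^4 + 360*x^3 - 2160*x^2 + 6480*x - 7776

Expanding det(x·I − A) (e.g. by cofactor expansion or by noting that A is similar to its Jordan form J, which has the same characteristic polynomial as A) gives
  χ_A(x) = x^5 - 30*x^4 + 360*x^3 - 2160*x^2 + 6480*x - 7776
which factors as (x - 6)^5. The eigenvalues (with algebraic multiplicities) are λ = 6 with multiplicity 5.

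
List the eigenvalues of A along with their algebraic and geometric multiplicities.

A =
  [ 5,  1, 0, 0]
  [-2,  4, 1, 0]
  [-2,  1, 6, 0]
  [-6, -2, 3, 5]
λ = 5: alg = 4, geom = 2

Step 1 — factor the characteristic polynomial to read off the algebraic multiplicities:
  χ_A(x) = (x - 5)^4

Step 2 — compute geometric multiplicities via the rank-nullity identity g(λ) = n − rank(A − λI):
  rank(A − (5)·I) = 2, so dim ker(A − (5)·I) = n − 2 = 2

Summary:
  λ = 5: algebraic multiplicity = 4, geometric multiplicity = 2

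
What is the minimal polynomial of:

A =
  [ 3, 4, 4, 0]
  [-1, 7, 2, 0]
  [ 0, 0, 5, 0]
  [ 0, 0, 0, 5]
x^2 - 10*x + 25

The characteristic polynomial is χ_A(x) = (x - 5)^4, so the eigenvalues are known. The minimal polynomial is
  m_A(x) = Π_λ (x − λ)^{k_λ}
where k_λ is the size of the *largest* Jordan block for λ (equivalently, the smallest k with (A − λI)^k v = 0 for every generalised eigenvector v of λ).

  λ = 5: largest Jordan block has size 2, contributing (x − 5)^2

So m_A(x) = (x - 5)^2 = x^2 - 10*x + 25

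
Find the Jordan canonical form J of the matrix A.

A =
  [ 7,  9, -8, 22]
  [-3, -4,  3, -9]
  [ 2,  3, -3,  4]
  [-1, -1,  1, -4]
J_3(-1) ⊕ J_1(-1)

The characteristic polynomial is
  det(x·I − A) = x^4 + 4*x^3 + 6*x^2 + 4*x + 1 = (x + 1)^4

Eigenvalues and multiplicities (the geometric multiplicity of λ is n − rank(A − λI), which equals the number of Jordan blocks for λ):
  λ = -1: algebraic multiplicity = 4, geometric multiplicity = 2

Determining the block sizes for each eigenvalue:
  λ = -1: with am = 4 and gm = 2, the partition is not yet determined (e.g. several partitions of 4 into 2 parts exist). Let N = A − (-1)·I. Computing rank(N^1) = 2, rank(N^2) = 1, rank(N^3) = 0; the number of blocks of size ≥ j is rank(N^{j−1}) − rank(N^j), giving [2, 1, 1]. So we have 1 block(s) of size 3, 1 block(s) of size 1 → block sizes [3, 1]

Assembling the blocks gives a Jordan form
J =
  [-1,  1,  0,  0]
  [ 0, -1,  1,  0]
  [ 0,  0, -1,  0]
  [ 0,  0,  0, -1]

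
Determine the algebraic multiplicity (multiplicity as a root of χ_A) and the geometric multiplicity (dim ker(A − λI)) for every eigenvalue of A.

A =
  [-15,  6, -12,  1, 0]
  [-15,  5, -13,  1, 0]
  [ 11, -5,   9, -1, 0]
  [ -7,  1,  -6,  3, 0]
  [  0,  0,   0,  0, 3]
λ = -2: alg = 2, geom = 1; λ = 3: alg = 3, geom = 2

Step 1 — factor the characteristic polynomial to read off the algebraic multiplicities:
  χ_A(x) = (x - 3)^3*(x + 2)^2

Step 2 — compute geometric multiplicities via the rank-nullity identity g(λ) = n − rank(A − λI):
  rank(A − (-2)·I) = 4, so dim ker(A − (-2)·I) = n − 4 = 1
  rank(A − (3)·I) = 3, so dim ker(A − (3)·I) = n − 3 = 2

Summary:
  λ = -2: algebraic multiplicity = 2, geometric multiplicity = 1
  λ = 3: algebraic multiplicity = 3, geometric multiplicity = 2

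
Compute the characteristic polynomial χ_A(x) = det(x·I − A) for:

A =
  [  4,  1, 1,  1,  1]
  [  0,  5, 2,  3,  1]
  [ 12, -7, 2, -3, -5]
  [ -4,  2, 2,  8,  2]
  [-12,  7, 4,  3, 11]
x^5 - 30*x^4 + 360*x^3 - 2160*x^2 + 6480*x - 7776

Expanding det(x·I − A) (e.g. by cofactor expansion or by noting that A is similar to its Jordan form J, which has the same characteristic polynomial as A) gives
  χ_A(x) = x^5 - 30*x^4 + 360*x^3 - 2160*x^2 + 6480*x - 7776
which factors as (x - 6)^5. The eigenvalues (with algebraic multiplicities) are λ = 6 with multiplicity 5.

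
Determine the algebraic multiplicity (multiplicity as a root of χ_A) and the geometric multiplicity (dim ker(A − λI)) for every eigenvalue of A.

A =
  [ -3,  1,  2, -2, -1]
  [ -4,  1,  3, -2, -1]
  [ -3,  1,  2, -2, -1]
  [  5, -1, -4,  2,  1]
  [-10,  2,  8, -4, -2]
λ = 0: alg = 5, geom = 3

Step 1 — factor the characteristic polynomial to read off the algebraic multiplicities:
  χ_A(x) = x^5

Step 2 — compute geometric multiplicities via the rank-nullity identity g(λ) = n − rank(A − λI):
  rank(A − (0)·I) = 2, so dim ker(A − (0)·I) = n − 2 = 3

Summary:
  λ = 0: algebraic multiplicity = 5, geometric multiplicity = 3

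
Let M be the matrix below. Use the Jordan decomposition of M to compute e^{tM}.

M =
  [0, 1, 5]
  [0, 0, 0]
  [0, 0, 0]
e^{tM} =
  [1, t, 5*t]
  [0, 1, 0]
  [0, 0, 1]

Strategy: write M = P · J · P⁻¹ where J is a Jordan canonical form, so e^{tM} = P · e^{tJ} · P⁻¹, and e^{tJ} can be computed block-by-block.

M has Jordan form
J =
  [0, 1, 0]
  [0, 0, 0]
  [0, 0, 0]
(up to reordering of blocks).

Per-block formulas:
  For a 2×2 Jordan block J_2(0): exp(t · J_2(0)) = e^(0t)·(I + t·N), where N is the 2×2 nilpotent shift.
  For a 1×1 block at λ = 0: exp(t · [0]) = [e^(0t)].

After assembling e^{tJ} and conjugating by P, we get:

e^{tM} =
  [1, t, 5*t]
  [0, 1, 0]
  [0, 0, 1]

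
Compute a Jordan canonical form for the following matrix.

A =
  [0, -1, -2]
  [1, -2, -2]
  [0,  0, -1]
J_2(-1) ⊕ J_1(-1)

The characteristic polynomial is
  det(x·I − A) = x^3 + 3*x^2 + 3*x + 1 = (x + 1)^3

Eigenvalues and multiplicities (the geometric multiplicity of λ is n − rank(A − λI), which equals the number of Jordan blocks for λ):
  λ = -1: algebraic multiplicity = 3, geometric multiplicity = 2

Determining the block sizes for each eigenvalue:
  λ = -1: 2 blocks summing to 3 forces exactly one block of size 2 and the rest size 1 → block sizes [2, 1]

Assembling the blocks gives a Jordan form
J =
  [-1,  1,  0]
  [ 0, -1,  0]
  [ 0,  0, -1]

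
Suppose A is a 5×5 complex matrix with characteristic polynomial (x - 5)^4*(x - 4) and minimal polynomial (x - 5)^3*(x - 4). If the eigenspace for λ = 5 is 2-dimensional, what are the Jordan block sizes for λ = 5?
Block sizes for λ = 5: [3, 1]

Step 1 — from the characteristic polynomial, algebraic multiplicity of λ = 5 is 4. From dim ker(A − (5)·I) = 2, there are exactly 2 Jordan blocks for λ = 5.
Step 2 — from the minimal polynomial, the factor (x − 5)^3 tells us the largest block for λ = 5 has size 3.
Step 3 — with total size 4, 2 blocks, and largest block 3, the block sizes (in nonincreasing order) are [3, 1].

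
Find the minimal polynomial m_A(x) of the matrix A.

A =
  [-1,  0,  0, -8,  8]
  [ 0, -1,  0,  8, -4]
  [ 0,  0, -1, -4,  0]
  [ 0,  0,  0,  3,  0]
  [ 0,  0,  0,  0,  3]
x^2 - 2*x - 3

The characteristic polynomial is χ_A(x) = (x - 3)^2*(x + 1)^3, so the eigenvalues are known. The minimal polynomial is
  m_A(x) = Π_λ (x − λ)^{k_λ}
where k_λ is the size of the *largest* Jordan block for λ (equivalently, the smallest k with (A − λI)^k v = 0 for every generalised eigenvector v of λ).

  λ = -1: largest Jordan block has size 1, contributing (x + 1)
  λ = 3: largest Jordan block has size 1, contributing (x − 3)

So m_A(x) = (x - 3)*(x + 1) = x^2 - 2*x - 3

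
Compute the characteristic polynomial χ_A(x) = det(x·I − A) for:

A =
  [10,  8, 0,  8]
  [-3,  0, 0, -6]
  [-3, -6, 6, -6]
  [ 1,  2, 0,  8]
x^4 - 24*x^3 + 216*x^2 - 864*x + 1296

Expanding det(x·I − A) (e.g. by cofactor expansion or by noting that A is similar to its Jordan form J, which has the same characteristic polynomial as A) gives
  χ_A(x) = x^4 - 24*x^3 + 216*x^2 - 864*x + 1296
which factors as (x - 6)^4. The eigenvalues (with algebraic multiplicities) are λ = 6 with multiplicity 4.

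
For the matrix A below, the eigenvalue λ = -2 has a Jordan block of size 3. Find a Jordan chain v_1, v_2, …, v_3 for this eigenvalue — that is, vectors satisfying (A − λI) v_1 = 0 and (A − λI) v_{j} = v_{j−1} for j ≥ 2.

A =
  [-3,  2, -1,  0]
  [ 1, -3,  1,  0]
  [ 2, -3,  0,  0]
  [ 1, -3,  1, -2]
A Jordan chain for λ = -2 of length 3:
v_1 = (1, 0, -1, -2)ᵀ
v_2 = (-1, 1, 2, 1)ᵀ
v_3 = (1, 0, 0, 0)ᵀ

Let N = A − (-2)·I. We want v_3 with N^3 v_3 = 0 but N^2 v_3 ≠ 0; then v_{j-1} := N · v_j for j = 3, …, 2.

Pick v_3 = (1, 0, 0, 0)ᵀ.
Then v_2 = N · v_3 = (-1, 1, 2, 1)ᵀ.
Then v_1 = N · v_2 = (1, 0, -1, -2)ᵀ.

Sanity check: (A − (-2)·I) v_1 = (0, 0, 0, 0)ᵀ = 0. ✓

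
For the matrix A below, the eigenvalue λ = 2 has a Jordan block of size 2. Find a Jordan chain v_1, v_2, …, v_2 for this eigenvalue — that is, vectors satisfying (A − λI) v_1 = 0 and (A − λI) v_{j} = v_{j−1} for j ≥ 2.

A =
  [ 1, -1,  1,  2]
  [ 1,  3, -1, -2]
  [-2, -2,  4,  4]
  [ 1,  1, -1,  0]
A Jordan chain for λ = 2 of length 2:
v_1 = (-1, 1, -2, 1)ᵀ
v_2 = (1, 0, 0, 0)ᵀ

Let N = A − (2)·I. We want v_2 with N^2 v_2 = 0 but N^1 v_2 ≠ 0; then v_{j-1} := N · v_j for j = 2, …, 2.

Pick v_2 = (1, 0, 0, 0)ᵀ.
Then v_1 = N · v_2 = (-1, 1, -2, 1)ᵀ.

Sanity check: (A − (2)·I) v_1 = (0, 0, 0, 0)ᵀ = 0. ✓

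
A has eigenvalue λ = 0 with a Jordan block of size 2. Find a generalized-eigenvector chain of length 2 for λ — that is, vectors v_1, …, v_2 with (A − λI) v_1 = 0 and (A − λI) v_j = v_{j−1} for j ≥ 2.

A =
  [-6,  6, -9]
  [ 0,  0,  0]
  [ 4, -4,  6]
A Jordan chain for λ = 0 of length 2:
v_1 = (-6, 0, 4)ᵀ
v_2 = (1, 0, 0)ᵀ

Let N = A − (0)·I. We want v_2 with N^2 v_2 = 0 but N^1 v_2 ≠ 0; then v_{j-1} := N · v_j for j = 2, …, 2.

Pick v_2 = (1, 0, 0)ᵀ.
Then v_1 = N · v_2 = (-6, 0, 4)ᵀ.

Sanity check: (A − (0)·I) v_1 = (0, 0, 0)ᵀ = 0. ✓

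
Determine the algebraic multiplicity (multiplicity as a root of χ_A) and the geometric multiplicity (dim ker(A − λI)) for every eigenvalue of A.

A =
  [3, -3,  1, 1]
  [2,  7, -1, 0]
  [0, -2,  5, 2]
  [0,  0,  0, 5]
λ = 5: alg = 4, geom = 2

Step 1 — factor the characteristic polynomial to read off the algebraic multiplicities:
  χ_A(x) = (x - 5)^4

Step 2 — compute geometric multiplicities via the rank-nullity identity g(λ) = n − rank(A − λI):
  rank(A − (5)·I) = 2, so dim ker(A − (5)·I) = n − 2 = 2

Summary:
  λ = 5: algebraic multiplicity = 4, geometric multiplicity = 2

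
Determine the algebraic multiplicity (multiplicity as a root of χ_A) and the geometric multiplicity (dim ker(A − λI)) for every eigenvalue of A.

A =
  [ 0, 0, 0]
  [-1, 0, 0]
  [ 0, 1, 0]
λ = 0: alg = 3, geom = 1

Step 1 — factor the characteristic polynomial to read off the algebraic multiplicities:
  χ_A(x) = x^3

Step 2 — compute geometric multiplicities via the rank-nullity identity g(λ) = n − rank(A − λI):
  rank(A − (0)·I) = 2, so dim ker(A − (0)·I) = n − 2 = 1

Summary:
  λ = 0: algebraic multiplicity = 3, geometric multiplicity = 1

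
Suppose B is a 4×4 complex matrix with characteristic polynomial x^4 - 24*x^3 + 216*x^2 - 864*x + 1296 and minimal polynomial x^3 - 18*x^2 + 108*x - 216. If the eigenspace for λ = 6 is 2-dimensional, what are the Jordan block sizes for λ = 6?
Block sizes for λ = 6: [3, 1]

Step 1 — from the characteristic polynomial, algebraic multiplicity of λ = 6 is 4. From dim ker(B − (6)·I) = 2, there are exactly 2 Jordan blocks for λ = 6.
Step 2 — from the minimal polynomial, the factor (x − 6)^3 tells us the largest block for λ = 6 has size 3.
Step 3 — with total size 4, 2 blocks, and largest block 3, the block sizes (in nonincreasing order) are [3, 1].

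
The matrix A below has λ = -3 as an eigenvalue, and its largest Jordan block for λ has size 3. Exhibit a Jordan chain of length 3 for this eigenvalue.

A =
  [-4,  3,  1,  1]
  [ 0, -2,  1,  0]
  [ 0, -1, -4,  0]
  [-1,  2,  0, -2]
A Jordan chain for λ = -3 of length 3:
v_1 = (1, 0, 0, 1)ᵀ
v_2 = (3, 1, -1, 2)ᵀ
v_3 = (0, 1, 0, 0)ᵀ

Let N = A − (-3)·I. We want v_3 with N^3 v_3 = 0 but N^2 v_3 ≠ 0; then v_{j-1} := N · v_j for j = 3, …, 2.

Pick v_3 = (0, 1, 0, 0)ᵀ.
Then v_2 = N · v_3 = (3, 1, -1, 2)ᵀ.
Then v_1 = N · v_2 = (1, 0, 0, 1)ᵀ.

Sanity check: (A − (-3)·I) v_1 = (0, 0, 0, 0)ᵀ = 0. ✓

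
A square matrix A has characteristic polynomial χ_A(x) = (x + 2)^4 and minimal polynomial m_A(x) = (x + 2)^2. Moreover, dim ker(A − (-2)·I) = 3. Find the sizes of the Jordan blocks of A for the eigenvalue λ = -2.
Block sizes for λ = -2: [2, 1, 1]

Step 1 — from the characteristic polynomial, algebraic multiplicity of λ = -2 is 4. From dim ker(A − (-2)·I) = 3, there are exactly 3 Jordan blocks for λ = -2.
Step 2 — from the minimal polynomial, the factor (x + 2)^2 tells us the largest block for λ = -2 has size 2.
Step 3 — with total size 4, 3 blocks, and largest block 2, the block sizes (in nonincreasing order) are [2, 1, 1].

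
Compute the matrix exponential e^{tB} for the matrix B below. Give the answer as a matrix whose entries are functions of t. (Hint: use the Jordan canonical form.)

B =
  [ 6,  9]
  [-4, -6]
e^{tB} =
  [6*t + 1, 9*t]
  [-4*t, 1 - 6*t]

Strategy: write B = P · J · P⁻¹ where J is a Jordan canonical form, so e^{tB} = P · e^{tJ} · P⁻¹, and e^{tJ} can be computed block-by-block.

B has Jordan form
J =
  [0, 1]
  [0, 0]
(up to reordering of blocks).

Per-block formulas:
  For a 2×2 Jordan block J_2(0): exp(t · J_2(0)) = e^(0t)·(I + t·N), where N is the 2×2 nilpotent shift.

After assembling e^{tJ} and conjugating by P, we get:

e^{tB} =
  [6*t + 1, 9*t]
  [-4*t, 1 - 6*t]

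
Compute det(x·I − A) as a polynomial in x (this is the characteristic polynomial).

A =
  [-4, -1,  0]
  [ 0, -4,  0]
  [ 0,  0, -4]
x^3 + 12*x^2 + 48*x + 64

Expanding det(x·I − A) (e.g. by cofactor expansion or by noting that A is similar to its Jordan form J, which has the same characteristic polynomial as A) gives
  χ_A(x) = x^3 + 12*x^2 + 48*x + 64
which factors as (x + 4)^3. The eigenvalues (with algebraic multiplicities) are λ = -4 with multiplicity 3.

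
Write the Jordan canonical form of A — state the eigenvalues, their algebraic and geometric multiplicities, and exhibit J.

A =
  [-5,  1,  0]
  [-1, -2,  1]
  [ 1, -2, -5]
J_3(-4)

The characteristic polynomial is
  det(x·I − A) = x^3 + 12*x^2 + 48*x + 64 = (x + 4)^3

Eigenvalues and multiplicities (the geometric multiplicity of λ is n − rank(A − λI), which equals the number of Jordan blocks for λ):
  λ = -4: algebraic multiplicity = 3, geometric multiplicity = 1

Determining the block sizes for each eigenvalue:
  λ = -4: one block (gm = 1), so the single block has size am = 3 → block sizes [3]

Assembling the blocks gives a Jordan form
J =
  [-4,  1,  0]
  [ 0, -4,  1]
  [ 0,  0, -4]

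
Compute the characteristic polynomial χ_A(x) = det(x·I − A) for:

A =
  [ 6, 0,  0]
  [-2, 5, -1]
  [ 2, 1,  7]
x^3 - 18*x^2 + 108*x - 216

Expanding det(x·I − A) (e.g. by cofactor expansion or by noting that A is similar to its Jordan form J, which has the same characteristic polynomial as A) gives
  χ_A(x) = x^3 - 18*x^2 + 108*x - 216
which factors as (x - 6)^3. The eigenvalues (with algebraic multiplicities) are λ = 6 with multiplicity 3.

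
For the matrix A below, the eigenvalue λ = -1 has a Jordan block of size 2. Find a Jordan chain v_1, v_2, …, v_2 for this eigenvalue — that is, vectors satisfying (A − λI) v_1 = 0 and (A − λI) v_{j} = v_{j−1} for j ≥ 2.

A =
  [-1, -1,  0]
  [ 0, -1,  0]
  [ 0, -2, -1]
A Jordan chain for λ = -1 of length 2:
v_1 = (-1, 0, -2)ᵀ
v_2 = (0, 1, 0)ᵀ

Let N = A − (-1)·I. We want v_2 with N^2 v_2 = 0 but N^1 v_2 ≠ 0; then v_{j-1} := N · v_j for j = 2, …, 2.

Pick v_2 = (0, 1, 0)ᵀ.
Then v_1 = N · v_2 = (-1, 0, -2)ᵀ.

Sanity check: (A − (-1)·I) v_1 = (0, 0, 0)ᵀ = 0. ✓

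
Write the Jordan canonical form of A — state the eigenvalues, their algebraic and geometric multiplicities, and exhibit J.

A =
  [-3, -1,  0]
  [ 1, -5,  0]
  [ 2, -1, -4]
J_3(-4)

The characteristic polynomial is
  det(x·I − A) = x^3 + 12*x^2 + 48*x + 64 = (x + 4)^3

Eigenvalues and multiplicities (the geometric multiplicity of λ is n − rank(A − λI), which equals the number of Jordan blocks for λ):
  λ = -4: algebraic multiplicity = 3, geometric multiplicity = 1

Determining the block sizes for each eigenvalue:
  λ = -4: one block (gm = 1), so the single block has size am = 3 → block sizes [3]

Assembling the blocks gives a Jordan form
J =
  [-4,  1,  0]
  [ 0, -4,  1]
  [ 0,  0, -4]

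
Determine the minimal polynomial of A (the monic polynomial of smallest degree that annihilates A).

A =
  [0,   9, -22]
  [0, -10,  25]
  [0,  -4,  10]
x^3

The characteristic polynomial is χ_A(x) = x^3, so the eigenvalues are known. The minimal polynomial is
  m_A(x) = Π_λ (x − λ)^{k_λ}
where k_λ is the size of the *largest* Jordan block for λ (equivalently, the smallest k with (A − λI)^k v = 0 for every generalised eigenvector v of λ).

  λ = 0: largest Jordan block has size 3, contributing (x − 0)^3

So m_A(x) = x^3 = x^3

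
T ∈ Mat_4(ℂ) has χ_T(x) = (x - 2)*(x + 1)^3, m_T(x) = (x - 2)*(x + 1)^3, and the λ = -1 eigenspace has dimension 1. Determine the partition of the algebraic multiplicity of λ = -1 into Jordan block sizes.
Block sizes for λ = -1: [3]

Step 1 — from the characteristic polynomial, algebraic multiplicity of λ = -1 is 3. From dim ker(T − (-1)·I) = 1, there are exactly 1 Jordan blocks for λ = -1.
Step 2 — from the minimal polynomial, the factor (x + 1)^3 tells us the largest block for λ = -1 has size 3.
Step 3 — with total size 3, 1 blocks, and largest block 3, the block sizes (in nonincreasing order) are [3].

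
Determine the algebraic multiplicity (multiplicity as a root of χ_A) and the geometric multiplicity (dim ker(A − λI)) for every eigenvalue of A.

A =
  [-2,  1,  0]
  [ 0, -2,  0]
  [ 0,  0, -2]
λ = -2: alg = 3, geom = 2

Step 1 — factor the characteristic polynomial to read off the algebraic multiplicities:
  χ_A(x) = (x + 2)^3

Step 2 — compute geometric multiplicities via the rank-nullity identity g(λ) = n − rank(A − λI):
  rank(A − (-2)·I) = 1, so dim ker(A − (-2)·I) = n − 1 = 2

Summary:
  λ = -2: algebraic multiplicity = 3, geometric multiplicity = 2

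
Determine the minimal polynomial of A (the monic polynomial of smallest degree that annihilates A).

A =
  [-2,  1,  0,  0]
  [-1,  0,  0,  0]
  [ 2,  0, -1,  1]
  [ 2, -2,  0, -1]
x^2 + 2*x + 1

The characteristic polynomial is χ_A(x) = (x + 1)^4, so the eigenvalues are known. The minimal polynomial is
  m_A(x) = Π_λ (x − λ)^{k_λ}
where k_λ is the size of the *largest* Jordan block for λ (equivalently, the smallest k with (A − λI)^k v = 0 for every generalised eigenvector v of λ).

  λ = -1: largest Jordan block has size 2, contributing (x + 1)^2

So m_A(x) = (x + 1)^2 = x^2 + 2*x + 1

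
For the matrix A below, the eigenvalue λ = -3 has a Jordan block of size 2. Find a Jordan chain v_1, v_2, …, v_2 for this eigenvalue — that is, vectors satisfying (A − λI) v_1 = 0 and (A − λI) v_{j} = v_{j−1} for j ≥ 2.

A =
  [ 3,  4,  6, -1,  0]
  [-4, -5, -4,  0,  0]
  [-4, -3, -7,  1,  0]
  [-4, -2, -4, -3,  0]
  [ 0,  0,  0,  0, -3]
A Jordan chain for λ = -3 of length 2:
v_1 = (6, -4, -4, -4, 0)ᵀ
v_2 = (1, 0, 0, 0, 0)ᵀ

Let N = A − (-3)·I. We want v_2 with N^2 v_2 = 0 but N^1 v_2 ≠ 0; then v_{j-1} := N · v_j for j = 2, …, 2.

Pick v_2 = (1, 0, 0, 0, 0)ᵀ.
Then v_1 = N · v_2 = (6, -4, -4, -4, 0)ᵀ.

Sanity check: (A − (-3)·I) v_1 = (0, 0, 0, 0, 0)ᵀ = 0. ✓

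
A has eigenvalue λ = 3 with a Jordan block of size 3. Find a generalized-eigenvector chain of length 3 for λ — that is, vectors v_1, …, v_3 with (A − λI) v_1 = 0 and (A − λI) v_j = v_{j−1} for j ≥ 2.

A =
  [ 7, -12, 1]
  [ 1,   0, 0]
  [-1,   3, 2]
A Jordan chain for λ = 3 of length 3:
v_1 = (3, 1, 0)ᵀ
v_2 = (4, 1, -1)ᵀ
v_3 = (1, 0, 0)ᵀ

Let N = A − (3)·I. We want v_3 with N^3 v_3 = 0 but N^2 v_3 ≠ 0; then v_{j-1} := N · v_j for j = 3, …, 2.

Pick v_3 = (1, 0, 0)ᵀ.
Then v_2 = N · v_3 = (4, 1, -1)ᵀ.
Then v_1 = N · v_2 = (3, 1, 0)ᵀ.

Sanity check: (A − (3)·I) v_1 = (0, 0, 0)ᵀ = 0. ✓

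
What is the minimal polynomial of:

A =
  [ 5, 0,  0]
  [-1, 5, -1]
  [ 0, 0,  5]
x^2 - 10*x + 25

The characteristic polynomial is χ_A(x) = (x - 5)^3, so the eigenvalues are known. The minimal polynomial is
  m_A(x) = Π_λ (x − λ)^{k_λ}
where k_λ is the size of the *largest* Jordan block for λ (equivalently, the smallest k with (A − λI)^k v = 0 for every generalised eigenvector v of λ).

  λ = 5: largest Jordan block has size 2, contributing (x − 5)^2

So m_A(x) = (x - 5)^2 = x^2 - 10*x + 25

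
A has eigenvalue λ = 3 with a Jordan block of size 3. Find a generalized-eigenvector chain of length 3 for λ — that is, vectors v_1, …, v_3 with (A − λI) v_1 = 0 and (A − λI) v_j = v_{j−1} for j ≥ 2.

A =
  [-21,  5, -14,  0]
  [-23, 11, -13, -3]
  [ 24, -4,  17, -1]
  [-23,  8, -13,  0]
A Jordan chain for λ = 3 of length 3:
v_1 = (5, 10, -5, 10)ᵀ
v_2 = (1, 17, 4, 17)ᵀ
v_3 = (1, 5, 0, 0)ᵀ

Let N = A − (3)·I. We want v_3 with N^3 v_3 = 0 but N^2 v_3 ≠ 0; then v_{j-1} := N · v_j for j = 3, …, 2.

Pick v_3 = (1, 5, 0, 0)ᵀ.
Then v_2 = N · v_3 = (1, 17, 4, 17)ᵀ.
Then v_1 = N · v_2 = (5, 10, -5, 10)ᵀ.

Sanity check: (A − (3)·I) v_1 = (0, 0, 0, 0)ᵀ = 0. ✓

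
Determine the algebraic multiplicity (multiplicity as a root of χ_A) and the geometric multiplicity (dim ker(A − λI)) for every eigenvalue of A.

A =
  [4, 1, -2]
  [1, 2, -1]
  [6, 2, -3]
λ = 1: alg = 3, geom = 1

Step 1 — factor the characteristic polynomial to read off the algebraic multiplicities:
  χ_A(x) = (x - 1)^3

Step 2 — compute geometric multiplicities via the rank-nullity identity g(λ) = n − rank(A − λI):
  rank(A − (1)·I) = 2, so dim ker(A − (1)·I) = n − 2 = 1

Summary:
  λ = 1: algebraic multiplicity = 3, geometric multiplicity = 1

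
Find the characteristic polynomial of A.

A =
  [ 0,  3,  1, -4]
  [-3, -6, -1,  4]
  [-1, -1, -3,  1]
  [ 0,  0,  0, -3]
x^4 + 12*x^3 + 54*x^2 + 108*x + 81

Expanding det(x·I − A) (e.g. by cofactor expansion or by noting that A is similar to its Jordan form J, which has the same characteristic polynomial as A) gives
  χ_A(x) = x^4 + 12*x^3 + 54*x^2 + 108*x + 81
which factors as (x + 3)^4. The eigenvalues (with algebraic multiplicities) are λ = -3 with multiplicity 4.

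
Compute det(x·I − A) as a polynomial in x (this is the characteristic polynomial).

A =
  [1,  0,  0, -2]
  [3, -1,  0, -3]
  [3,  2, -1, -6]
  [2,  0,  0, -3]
x^4 + 4*x^3 + 6*x^2 + 4*x + 1

Expanding det(x·I − A) (e.g. by cofactor expansion or by noting that A is similar to its Jordan form J, which has the same characteristic polynomial as A) gives
  χ_A(x) = x^4 + 4*x^3 + 6*x^2 + 4*x + 1
which factors as (x + 1)^4. The eigenvalues (with algebraic multiplicities) are λ = -1 with multiplicity 4.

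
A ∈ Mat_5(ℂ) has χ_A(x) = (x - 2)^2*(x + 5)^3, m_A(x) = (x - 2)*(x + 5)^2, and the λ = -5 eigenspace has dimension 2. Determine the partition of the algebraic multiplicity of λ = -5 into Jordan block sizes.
Block sizes for λ = -5: [2, 1]

Step 1 — from the characteristic polynomial, algebraic multiplicity of λ = -5 is 3. From dim ker(A − (-5)·I) = 2, there are exactly 2 Jordan blocks for λ = -5.
Step 2 — from the minimal polynomial, the factor (x + 5)^2 tells us the largest block for λ = -5 has size 2.
Step 3 — with total size 3, 2 blocks, and largest block 2, the block sizes (in nonincreasing order) are [2, 1].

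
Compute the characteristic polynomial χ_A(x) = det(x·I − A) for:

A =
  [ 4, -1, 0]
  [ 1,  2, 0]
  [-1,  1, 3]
x^3 - 9*x^2 + 27*x - 27

Expanding det(x·I − A) (e.g. by cofactor expansion or by noting that A is similar to its Jordan form J, which has the same characteristic polynomial as A) gives
  χ_A(x) = x^3 - 9*x^2 + 27*x - 27
which factors as (x - 3)^3. The eigenvalues (with algebraic multiplicities) are λ = 3 with multiplicity 3.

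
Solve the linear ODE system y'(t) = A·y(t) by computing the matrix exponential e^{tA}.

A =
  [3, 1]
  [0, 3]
e^{tA} =
  [exp(3*t), t*exp(3*t)]
  [0, exp(3*t)]

Strategy: write A = P · J · P⁻¹ where J is a Jordan canonical form, so e^{tA} = P · e^{tJ} · P⁻¹, and e^{tJ} can be computed block-by-block.

A has Jordan form
J =
  [3, 1]
  [0, 3]
(up to reordering of blocks).

Per-block formulas:
  For a 2×2 Jordan block J_2(3): exp(t · J_2(3)) = e^(3t)·(I + t·N), where N is the 2×2 nilpotent shift.

After assembling e^{tJ} and conjugating by P, we get:

e^{tA} =
  [exp(3*t), t*exp(3*t)]
  [0, exp(3*t)]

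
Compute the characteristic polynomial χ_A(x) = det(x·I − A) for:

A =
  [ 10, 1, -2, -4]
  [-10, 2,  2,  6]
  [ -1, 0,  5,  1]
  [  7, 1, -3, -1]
x^4 - 16*x^3 + 96*x^2 - 256*x + 256

Expanding det(x·I − A) (e.g. by cofactor expansion or by noting that A is similar to its Jordan form J, which has the same characteristic polynomial as A) gives
  χ_A(x) = x^4 - 16*x^3 + 96*x^2 - 256*x + 256
which factors as (x - 4)^4. The eigenvalues (with algebraic multiplicities) are λ = 4 with multiplicity 4.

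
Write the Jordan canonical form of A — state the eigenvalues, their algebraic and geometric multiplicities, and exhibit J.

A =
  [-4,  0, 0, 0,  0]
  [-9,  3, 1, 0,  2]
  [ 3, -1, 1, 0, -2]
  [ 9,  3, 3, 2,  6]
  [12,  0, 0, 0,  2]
J_1(-4) ⊕ J_2(2) ⊕ J_1(2) ⊕ J_1(2)

The characteristic polynomial is
  det(x·I − A) = x^5 - 4*x^4 - 8*x^3 + 64*x^2 - 112*x + 64 = (x - 2)^4*(x + 4)

Eigenvalues and multiplicities (the geometric multiplicity of λ is n − rank(A − λI), which equals the number of Jordan blocks for λ):
  λ = -4: algebraic multiplicity = 1, geometric multiplicity = 1
  λ = 2: algebraic multiplicity = 4, geometric multiplicity = 3

Determining the block sizes for each eigenvalue:
  λ = -4: one block (gm = 1), so the single block has size am = 1 → block sizes [1]
  λ = 2: 3 blocks summing to 4 forces exactly one block of size 2 and the rest size 1 → block sizes [2, 1, 1]

Assembling the blocks gives a Jordan form
J =
  [-4, 0, 0, 0, 0]
  [ 0, 2, 1, 0, 0]
  [ 0, 0, 2, 0, 0]
  [ 0, 0, 0, 2, 0]
  [ 0, 0, 0, 0, 2]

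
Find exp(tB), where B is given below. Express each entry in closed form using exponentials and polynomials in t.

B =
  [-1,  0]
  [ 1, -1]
e^{tB} =
  [exp(-t), 0]
  [t*exp(-t), exp(-t)]

Strategy: write B = P · J · P⁻¹ where J is a Jordan canonical form, so e^{tB} = P · e^{tJ} · P⁻¹, and e^{tJ} can be computed block-by-block.

B has Jordan form
J =
  [-1,  1]
  [ 0, -1]
(up to reordering of blocks).

Per-block formulas:
  For a 2×2 Jordan block J_2(-1): exp(t · J_2(-1)) = e^(-1t)·(I + t·N), where N is the 2×2 nilpotent shift.

After assembling e^{tJ} and conjugating by P, we get:

e^{tB} =
  [exp(-t), 0]
  [t*exp(-t), exp(-t)]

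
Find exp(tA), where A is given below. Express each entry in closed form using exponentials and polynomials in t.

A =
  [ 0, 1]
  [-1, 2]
e^{tA} =
  [-t*exp(t) + exp(t), t*exp(t)]
  [-t*exp(t), t*exp(t) + exp(t)]

Strategy: write A = P · J · P⁻¹ where J is a Jordan canonical form, so e^{tA} = P · e^{tJ} · P⁻¹, and e^{tJ} can be computed block-by-block.

A has Jordan form
J =
  [1, 1]
  [0, 1]
(up to reordering of blocks).

Per-block formulas:
  For a 2×2 Jordan block J_2(1): exp(t · J_2(1)) = e^(1t)·(I + t·N), where N is the 2×2 nilpotent shift.

After assembling e^{tJ} and conjugating by P, we get:

e^{tA} =
  [-t*exp(t) + exp(t), t*exp(t)]
  [-t*exp(t), t*exp(t) + exp(t)]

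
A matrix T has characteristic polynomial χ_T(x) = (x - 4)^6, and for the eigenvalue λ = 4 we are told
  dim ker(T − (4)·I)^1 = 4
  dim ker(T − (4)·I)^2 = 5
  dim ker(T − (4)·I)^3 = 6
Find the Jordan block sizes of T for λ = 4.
Block sizes for λ = 4: [3, 1, 1, 1]

From the dimensions of kernels of powers, the number of Jordan blocks of size at least j is d_j − d_{j−1} where d_j = dim ker(N^j) (with d_0 = 0). Computing the differences gives [4, 1, 1].
The number of blocks of size exactly k is (#blocks of size ≥ k) − (#blocks of size ≥ k + 1), so the partition is: 3 block(s) of size 1, 1 block(s) of size 3.
In nonincreasing order the block sizes are [3, 1, 1, 1].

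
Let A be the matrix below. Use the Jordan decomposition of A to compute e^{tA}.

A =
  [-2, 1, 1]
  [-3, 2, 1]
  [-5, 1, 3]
e^{tA} =
  [t^2*exp(t)/2 - 3*t*exp(t) + exp(t), -t^2*exp(t)/2 + t*exp(t), t*exp(t)]
  [t^2*exp(t)/2 - 3*t*exp(t), -t^2*exp(t)/2 + t*exp(t) + exp(t), t*exp(t)]
  [t^2*exp(t) - 5*t*exp(t), -t^2*exp(t) + t*exp(t), 2*t*exp(t) + exp(t)]

Strategy: write A = P · J · P⁻¹ where J is a Jordan canonical form, so e^{tA} = P · e^{tJ} · P⁻¹, and e^{tJ} can be computed block-by-block.

A has Jordan form
J =
  [1, 1, 0]
  [0, 1, 1]
  [0, 0, 1]
(up to reordering of blocks).

Per-block formulas:
  For a 3×3 Jordan block J_3(1): exp(t · J_3(1)) = e^(1t)·(I + t·N + (t^2/2)·N^2), where N is the 3×3 nilpotent shift.

After assembling e^{tJ} and conjugating by P, we get:

e^{tA} =
  [t^2*exp(t)/2 - 3*t*exp(t) + exp(t), -t^2*exp(t)/2 + t*exp(t), t*exp(t)]
  [t^2*exp(t)/2 - 3*t*exp(t), -t^2*exp(t)/2 + t*exp(t) + exp(t), t*exp(t)]
  [t^2*exp(t) - 5*t*exp(t), -t^2*exp(t) + t*exp(t), 2*t*exp(t) + exp(t)]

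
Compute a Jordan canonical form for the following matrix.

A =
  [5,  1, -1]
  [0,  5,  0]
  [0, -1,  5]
J_3(5)

The characteristic polynomial is
  det(x·I − A) = x^3 - 15*x^2 + 75*x - 125 = (x - 5)^3

Eigenvalues and multiplicities (the geometric multiplicity of λ is n − rank(A − λI), which equals the number of Jordan blocks for λ):
  λ = 5: algebraic multiplicity = 3, geometric multiplicity = 1

Determining the block sizes for each eigenvalue:
  λ = 5: one block (gm = 1), so the single block has size am = 3 → block sizes [3]

Assembling the blocks gives a Jordan form
J =
  [5, 1, 0]
  [0, 5, 1]
  [0, 0, 5]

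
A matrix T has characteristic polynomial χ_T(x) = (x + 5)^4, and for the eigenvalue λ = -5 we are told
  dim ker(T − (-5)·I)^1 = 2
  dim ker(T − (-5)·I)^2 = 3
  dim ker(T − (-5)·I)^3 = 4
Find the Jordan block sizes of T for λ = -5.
Block sizes for λ = -5: [3, 1]

From the dimensions of kernels of powers, the number of Jordan blocks of size at least j is d_j − d_{j−1} where d_j = dim ker(N^j) (with d_0 = 0). Computing the differences gives [2, 1, 1].
The number of blocks of size exactly k is (#blocks of size ≥ k) − (#blocks of size ≥ k + 1), so the partition is: 1 block(s) of size 1, 1 block(s) of size 3.
In nonincreasing order the block sizes are [3, 1].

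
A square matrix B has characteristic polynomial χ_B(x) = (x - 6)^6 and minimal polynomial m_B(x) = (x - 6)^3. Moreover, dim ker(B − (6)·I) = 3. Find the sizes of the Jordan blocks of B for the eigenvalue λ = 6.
Block sizes for λ = 6: [3, 2, 1]

Step 1 — from the characteristic polynomial, algebraic multiplicity of λ = 6 is 6. From dim ker(B − (6)·I) = 3, there are exactly 3 Jordan blocks for λ = 6.
Step 2 — from the minimal polynomial, the factor (x − 6)^3 tells us the largest block for λ = 6 has size 3.
Step 3 — with total size 6, 3 blocks, and largest block 3, the block sizes (in nonincreasing order) are [3, 2, 1].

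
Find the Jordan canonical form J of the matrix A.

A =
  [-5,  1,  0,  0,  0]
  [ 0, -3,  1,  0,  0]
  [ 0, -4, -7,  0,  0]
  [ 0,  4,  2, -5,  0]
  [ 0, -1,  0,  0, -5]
J_3(-5) ⊕ J_1(-5) ⊕ J_1(-5)

The characteristic polynomial is
  det(x·I − A) = x^5 + 25*x^4 + 250*x^3 + 1250*x^2 + 3125*x + 3125 = (x + 5)^5

Eigenvalues and multiplicities (the geometric multiplicity of λ is n − rank(A − λI), which equals the number of Jordan blocks for λ):
  λ = -5: algebraic multiplicity = 5, geometric multiplicity = 3

Determining the block sizes for each eigenvalue:
  λ = -5: with am = 5 and gm = 3, the partition is not yet determined (e.g. several partitions of 5 into 3 parts exist). Let N = A − (-5)·I. Computing rank(N^1) = 2, rank(N^2) = 1, rank(N^3) = 0; the number of blocks of size ≥ j is rank(N^{j−1}) − rank(N^j), giving [3, 1, 1]. So we have 1 block(s) of size 3, 2 block(s) of size 1 → block sizes [3, 1, 1]

Assembling the blocks gives a Jordan form
J =
  [-5,  1,  0,  0,  0]
  [ 0, -5,  1,  0,  0]
  [ 0,  0, -5,  0,  0]
  [ 0,  0,  0, -5,  0]
  [ 0,  0,  0,  0, -5]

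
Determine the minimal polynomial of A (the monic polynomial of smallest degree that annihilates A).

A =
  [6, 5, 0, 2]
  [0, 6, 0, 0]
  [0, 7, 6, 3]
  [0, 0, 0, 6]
x^2 - 12*x + 36

The characteristic polynomial is χ_A(x) = (x - 6)^4, so the eigenvalues are known. The minimal polynomial is
  m_A(x) = Π_λ (x − λ)^{k_λ}
where k_λ is the size of the *largest* Jordan block for λ (equivalently, the smallest k with (A − λI)^k v = 0 for every generalised eigenvector v of λ).

  λ = 6: largest Jordan block has size 2, contributing (x − 6)^2

So m_A(x) = (x - 6)^2 = x^2 - 12*x + 36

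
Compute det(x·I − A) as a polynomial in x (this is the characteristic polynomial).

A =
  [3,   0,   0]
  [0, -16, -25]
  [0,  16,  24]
x^3 - 11*x^2 + 40*x - 48

Expanding det(x·I − A) (e.g. by cofactor expansion or by noting that A is similar to its Jordan form J, which has the same characteristic polynomial as A) gives
  χ_A(x) = x^3 - 11*x^2 + 40*x - 48
which factors as (x - 4)^2*(x - 3). The eigenvalues (with algebraic multiplicities) are λ = 3 with multiplicity 1, λ = 4 with multiplicity 2.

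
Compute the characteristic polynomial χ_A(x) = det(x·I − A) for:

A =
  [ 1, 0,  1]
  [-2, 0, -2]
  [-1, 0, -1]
x^3

Expanding det(x·I − A) (e.g. by cofactor expansion or by noting that A is similar to its Jordan form J, which has the same characteristic polynomial as A) gives
  χ_A(x) = x^3
which factors as x^3. The eigenvalues (with algebraic multiplicities) are λ = 0 with multiplicity 3.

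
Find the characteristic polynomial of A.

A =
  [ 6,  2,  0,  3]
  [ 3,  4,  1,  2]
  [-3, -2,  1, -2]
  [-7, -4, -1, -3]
x^4 - 8*x^3 + 24*x^2 - 32*x + 16

Expanding det(x·I − A) (e.g. by cofactor expansion or by noting that A is similar to its Jordan form J, which has the same characteristic polynomial as A) gives
  χ_A(x) = x^4 - 8*x^3 + 24*x^2 - 32*x + 16
which factors as (x - 2)^4. The eigenvalues (with algebraic multiplicities) are λ = 2 with multiplicity 4.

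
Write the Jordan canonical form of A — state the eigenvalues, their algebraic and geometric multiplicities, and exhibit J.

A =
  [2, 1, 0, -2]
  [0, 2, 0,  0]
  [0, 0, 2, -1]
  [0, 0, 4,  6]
J_2(2) ⊕ J_2(4)

The characteristic polynomial is
  det(x·I − A) = x^4 - 12*x^3 + 52*x^2 - 96*x + 64 = (x - 4)^2*(x - 2)^2

Eigenvalues and multiplicities (the geometric multiplicity of λ is n − rank(A − λI), which equals the number of Jordan blocks for λ):
  λ = 2: algebraic multiplicity = 2, geometric multiplicity = 1
  λ = 4: algebraic multiplicity = 2, geometric multiplicity = 1

Determining the block sizes for each eigenvalue:
  λ = 2: one block (gm = 1), so the single block has size am = 2 → block sizes [2]
  λ = 4: one block (gm = 1), so the single block has size am = 2 → block sizes [2]

Assembling the blocks gives a Jordan form
J =
  [2, 1, 0, 0]
  [0, 2, 0, 0]
  [0, 0, 4, 1]
  [0, 0, 0, 4]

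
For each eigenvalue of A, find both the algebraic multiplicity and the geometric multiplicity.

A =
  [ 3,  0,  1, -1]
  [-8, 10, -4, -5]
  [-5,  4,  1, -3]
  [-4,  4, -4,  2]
λ = 4: alg = 4, geom = 2

Step 1 — factor the characteristic polynomial to read off the algebraic multiplicities:
  χ_A(x) = (x - 4)^4

Step 2 — compute geometric multiplicities via the rank-nullity identity g(λ) = n − rank(A − λI):
  rank(A − (4)·I) = 2, so dim ker(A − (4)·I) = n − 2 = 2

Summary:
  λ = 4: algebraic multiplicity = 4, geometric multiplicity = 2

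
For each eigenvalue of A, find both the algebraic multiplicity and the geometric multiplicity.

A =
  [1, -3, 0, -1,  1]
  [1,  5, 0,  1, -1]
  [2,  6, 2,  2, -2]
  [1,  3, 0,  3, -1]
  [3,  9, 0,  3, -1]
λ = 2: alg = 5, geom = 4

Step 1 — factor the characteristic polynomial to read off the algebraic multiplicities:
  χ_A(x) = (x - 2)^5

Step 2 — compute geometric multiplicities via the rank-nullity identity g(λ) = n − rank(A − λI):
  rank(A − (2)·I) = 1, so dim ker(A − (2)·I) = n − 1 = 4

Summary:
  λ = 2: algebraic multiplicity = 5, geometric multiplicity = 4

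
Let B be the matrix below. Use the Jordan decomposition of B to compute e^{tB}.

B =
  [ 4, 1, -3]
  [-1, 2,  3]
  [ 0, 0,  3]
e^{tB} =
  [t*exp(3*t) + exp(3*t), t*exp(3*t), -3*t*exp(3*t)]
  [-t*exp(3*t), -t*exp(3*t) + exp(3*t), 3*t*exp(3*t)]
  [0, 0, exp(3*t)]

Strategy: write B = P · J · P⁻¹ where J is a Jordan canonical form, so e^{tB} = P · e^{tJ} · P⁻¹, and e^{tJ} can be computed block-by-block.

B has Jordan form
J =
  [3, 1, 0]
  [0, 3, 0]
  [0, 0, 3]
(up to reordering of blocks).

Per-block formulas:
  For a 1×1 block at λ = 3: exp(t · [3]) = [e^(3t)].
  For a 2×2 Jordan block J_2(3): exp(t · J_2(3)) = e^(3t)·(I + t·N), where N is the 2×2 nilpotent shift.

After assembling e^{tJ} and conjugating by P, we get:

e^{tB} =
  [t*exp(3*t) + exp(3*t), t*exp(3*t), -3*t*exp(3*t)]
  [-t*exp(3*t), -t*exp(3*t) + exp(3*t), 3*t*exp(3*t)]
  [0, 0, exp(3*t)]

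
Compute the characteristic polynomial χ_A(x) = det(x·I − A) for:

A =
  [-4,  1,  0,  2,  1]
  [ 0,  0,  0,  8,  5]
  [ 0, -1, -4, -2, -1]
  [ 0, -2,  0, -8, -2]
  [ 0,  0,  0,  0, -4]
x^5 + 20*x^4 + 160*x^3 + 640*x^2 + 1280*x + 1024

Expanding det(x·I − A) (e.g. by cofactor expansion or by noting that A is similar to its Jordan form J, which has the same characteristic polynomial as A) gives
  χ_A(x) = x^5 + 20*x^4 + 160*x^3 + 640*x^2 + 1280*x + 1024
which factors as (x + 4)^5. The eigenvalues (with algebraic multiplicities) are λ = -4 with multiplicity 5.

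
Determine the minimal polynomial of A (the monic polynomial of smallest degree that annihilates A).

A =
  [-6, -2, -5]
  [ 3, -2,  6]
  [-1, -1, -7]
x^3 + 15*x^2 + 75*x + 125

The characteristic polynomial is χ_A(x) = (x + 5)^3, so the eigenvalues are known. The minimal polynomial is
  m_A(x) = Π_λ (x − λ)^{k_λ}
where k_λ is the size of the *largest* Jordan block for λ (equivalently, the smallest k with (A − λI)^k v = 0 for every generalised eigenvector v of λ).

  λ = -5: largest Jordan block has size 3, contributing (x + 5)^3

So m_A(x) = (x + 5)^3 = x^3 + 15*x^2 + 75*x + 125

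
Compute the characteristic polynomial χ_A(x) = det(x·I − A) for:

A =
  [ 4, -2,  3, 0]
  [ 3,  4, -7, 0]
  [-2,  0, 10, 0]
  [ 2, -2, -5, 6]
x^4 - 24*x^3 + 216*x^2 - 864*x + 1296

Expanding det(x·I − A) (e.g. by cofactor expansion or by noting that A is similar to its Jordan form J, which has the same characteristic polynomial as A) gives
  χ_A(x) = x^4 - 24*x^3 + 216*x^2 - 864*x + 1296
which factors as (x - 6)^4. The eigenvalues (with algebraic multiplicities) are λ = 6 with multiplicity 4.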